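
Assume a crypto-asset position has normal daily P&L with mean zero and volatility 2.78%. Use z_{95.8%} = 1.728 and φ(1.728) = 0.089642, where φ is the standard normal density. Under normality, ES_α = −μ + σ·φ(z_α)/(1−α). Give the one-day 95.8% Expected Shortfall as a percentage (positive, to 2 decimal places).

Tail multiplier: φ(z)/(1−α) = 0.089642 / 0.042 = 2.134.
ES = 2.78% × 2.134 = 5.933%.

5.93%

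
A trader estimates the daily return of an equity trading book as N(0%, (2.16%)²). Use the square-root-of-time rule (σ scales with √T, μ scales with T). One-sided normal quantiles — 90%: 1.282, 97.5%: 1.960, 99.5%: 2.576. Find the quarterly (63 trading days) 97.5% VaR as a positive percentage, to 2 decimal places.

33.60%

σ_{63d} = 2.16% × √63 = 17.144%.
VaR = 1.960 × 17.144% = 33.602%.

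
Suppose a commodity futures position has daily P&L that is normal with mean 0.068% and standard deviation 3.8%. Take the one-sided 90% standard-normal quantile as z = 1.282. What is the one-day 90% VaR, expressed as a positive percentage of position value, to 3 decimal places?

4.804%

VaR = −μ + z·σ = −(0.068%) + 1.282 × 3.8% = 4.804%.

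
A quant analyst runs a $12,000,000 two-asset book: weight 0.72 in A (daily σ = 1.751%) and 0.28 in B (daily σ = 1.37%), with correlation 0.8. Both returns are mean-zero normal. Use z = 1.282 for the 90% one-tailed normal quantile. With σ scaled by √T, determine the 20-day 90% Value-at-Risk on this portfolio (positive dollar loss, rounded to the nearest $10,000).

$1,090,000

σ_p = √(0.72²·1.751² + 0.28²·1.37² + 2·0.8·0.72·0.28·1.751·1.37) = 1.584%.
σ_{20d} = 1.584% × √20 = 7.084%.
VaR = 1.282 × 7.084% = 9.082%; on $12,000,000 that is $1,089,840.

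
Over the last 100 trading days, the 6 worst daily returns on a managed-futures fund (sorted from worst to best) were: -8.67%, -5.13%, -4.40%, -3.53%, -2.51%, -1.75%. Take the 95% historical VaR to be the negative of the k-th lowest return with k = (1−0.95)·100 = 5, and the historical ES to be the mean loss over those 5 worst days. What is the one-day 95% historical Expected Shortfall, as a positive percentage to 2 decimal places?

4.85%

The 5 worst returns sum to -24.24%.
ES = −(-24.24%) / 5 = 4.848% ≈ 4.85%.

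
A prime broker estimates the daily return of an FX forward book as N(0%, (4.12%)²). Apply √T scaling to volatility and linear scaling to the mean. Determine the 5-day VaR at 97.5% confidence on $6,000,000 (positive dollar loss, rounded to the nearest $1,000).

$1,083,000

At 97.5%, z = 1.960.
σ_{5d} = 4.12% × √5 = 9.213%.
VaR = 1.960 × 9.213% = 18.057%.
On $6,000,000: 0.18057 × $6,000,000 = $1,083,420.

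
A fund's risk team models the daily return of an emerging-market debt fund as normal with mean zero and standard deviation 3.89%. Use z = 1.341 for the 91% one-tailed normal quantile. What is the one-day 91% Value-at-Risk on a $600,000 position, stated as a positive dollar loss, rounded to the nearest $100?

VaR = z·σ = 1.341 × 3.89% = 5.216%.
On $600,000: 0.05216 × $600,000 = $31,296.

$31,300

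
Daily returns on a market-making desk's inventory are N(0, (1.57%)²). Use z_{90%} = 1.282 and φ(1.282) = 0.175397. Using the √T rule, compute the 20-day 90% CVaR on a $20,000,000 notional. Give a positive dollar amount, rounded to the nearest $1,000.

σ_{20d} = 1.57% × √20 = 7.021%.
ES multiplier = φ(z)/(1−α) = 0.175397/0.1 = 1.754.
ES = 7.021% × 1.754 = 12.315%; on $20,000,000: $2,463,000.

$2,463,000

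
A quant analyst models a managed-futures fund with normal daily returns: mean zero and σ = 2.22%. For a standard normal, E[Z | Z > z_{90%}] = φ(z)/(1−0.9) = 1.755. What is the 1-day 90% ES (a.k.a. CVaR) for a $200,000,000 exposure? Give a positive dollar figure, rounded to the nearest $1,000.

$7,792,000

ES = 2.22% × 1.755 = 3.896%.
On $200,000,000: 0.03896 × $200,000,000 = $7,792,000.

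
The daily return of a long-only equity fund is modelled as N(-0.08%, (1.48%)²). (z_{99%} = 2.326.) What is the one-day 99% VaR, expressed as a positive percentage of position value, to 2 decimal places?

VaR = −μ + z·σ = −(-0.08%) + 2.326 × 1.48% = 3.522%.

3.52%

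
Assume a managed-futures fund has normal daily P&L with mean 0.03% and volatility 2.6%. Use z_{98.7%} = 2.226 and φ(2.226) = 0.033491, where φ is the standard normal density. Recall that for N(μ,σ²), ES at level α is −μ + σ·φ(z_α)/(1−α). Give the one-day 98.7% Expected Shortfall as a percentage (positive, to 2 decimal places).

6.67%

Tail multiplier: φ(z)/(1−α) = 0.033491 / 0.013 = 2.576.
ES = −(0.03%) + 2.6% × 2.576 = 6.668%.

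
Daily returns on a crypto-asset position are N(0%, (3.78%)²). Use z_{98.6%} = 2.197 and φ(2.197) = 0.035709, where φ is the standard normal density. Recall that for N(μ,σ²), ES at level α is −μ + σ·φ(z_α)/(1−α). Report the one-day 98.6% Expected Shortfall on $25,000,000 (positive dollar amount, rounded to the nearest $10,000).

$2,410,000

Tail multiplier: φ(z)/(1−α) = 0.035709 / 0.014 = 2.551.
ES = 3.78% × 2.551 = 9.643%.
On $25,000,000: 0.09643 × $25,000,000 = $2,410,750.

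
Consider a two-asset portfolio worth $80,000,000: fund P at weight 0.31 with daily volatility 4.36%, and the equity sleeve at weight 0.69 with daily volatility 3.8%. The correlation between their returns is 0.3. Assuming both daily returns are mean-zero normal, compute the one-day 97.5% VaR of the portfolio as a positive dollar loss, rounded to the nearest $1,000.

$5,160,000

σ_p² = 0.31²·4.36² + 0.69²·3.8² + 2·0.3·0.31·0.69·4.36·3.8 = 10.8280 (%²).
σ_p = √10.8280 = 3.291%.
At 97.5%, z = 1.960.
VaR = 1.960 × 3.291% = 6.450%; on $80,000,000 that is $5,160,000.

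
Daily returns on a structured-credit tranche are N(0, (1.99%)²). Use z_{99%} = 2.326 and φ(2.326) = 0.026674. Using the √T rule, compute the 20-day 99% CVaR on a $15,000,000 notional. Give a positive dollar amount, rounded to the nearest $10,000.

σ_{20d} = 1.99% × √20 = 8.900%.
ES multiplier = φ(z)/(1−α) = 0.026674/0.01 = 2.667.
ES = 8.900% × 2.667 = 23.736%; on $15,000,000: $3,560,400.

$3,560,000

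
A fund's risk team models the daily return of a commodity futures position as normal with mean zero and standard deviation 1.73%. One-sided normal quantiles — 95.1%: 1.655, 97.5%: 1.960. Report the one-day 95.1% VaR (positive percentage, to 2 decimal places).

VaR = z·σ = 1.655 × 1.73% = 2.863%.

2.86%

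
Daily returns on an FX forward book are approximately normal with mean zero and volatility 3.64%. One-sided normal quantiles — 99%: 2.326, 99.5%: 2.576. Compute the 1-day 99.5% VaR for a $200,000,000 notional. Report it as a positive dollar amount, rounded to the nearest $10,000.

VaR = z·σ = 2.576 × 3.64% = 9.377%.
On $200,000,000: 0.09377 × $200,000,000 = $18,754,000.

$18,750,000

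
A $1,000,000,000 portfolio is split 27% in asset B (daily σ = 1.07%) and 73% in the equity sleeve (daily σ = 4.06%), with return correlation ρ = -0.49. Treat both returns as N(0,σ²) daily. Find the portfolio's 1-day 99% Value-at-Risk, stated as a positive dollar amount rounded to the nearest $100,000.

σ_p² = 0.27²·1.07² + 0.73²·4.06² + 2·-0.49·0.27·0.73·1.07·4.06 = 8.0285 (%²).
σ_p = √8.0285 = 2.833%.
At 99%, z = 2.326.
VaR = 2.326 × 2.833% = 6.590%; on $1,000,000,000 that is $65,900,000.

$65,900,000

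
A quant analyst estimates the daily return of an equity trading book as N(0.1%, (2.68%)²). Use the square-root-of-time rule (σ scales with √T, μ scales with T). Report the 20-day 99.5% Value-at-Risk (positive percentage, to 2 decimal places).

At 99.5%, z = 2.576.
σ_{20d} = 2.68% × √20 = 11.985%; μ_{20d} = 20 × 0.1% = 2.000%.
VaR = −(2.000%) + 2.576 × 11.985% = 28.873%.

28.87%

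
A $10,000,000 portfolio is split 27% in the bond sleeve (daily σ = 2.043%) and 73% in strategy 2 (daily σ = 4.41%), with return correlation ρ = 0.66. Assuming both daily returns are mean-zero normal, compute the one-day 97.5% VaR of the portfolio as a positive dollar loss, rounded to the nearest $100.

σ_p² = 0.27²·2.043² + 0.73²·4.41² + 2·0.66·0.27·0.73·2.043·4.41 = 13.0122 (%²).
σ_p = √13.0122 = 3.607%.
At 97.5%, z = 1.960.
VaR = 1.960 × 3.607% = 7.070%; on $10,000,000 that is $707,000.

$707,000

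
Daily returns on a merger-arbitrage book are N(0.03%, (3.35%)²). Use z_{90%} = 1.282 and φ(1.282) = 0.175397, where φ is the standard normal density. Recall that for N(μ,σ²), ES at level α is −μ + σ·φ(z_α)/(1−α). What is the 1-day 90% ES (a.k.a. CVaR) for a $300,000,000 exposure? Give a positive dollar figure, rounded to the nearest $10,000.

Tail multiplier: φ(z)/(1−α) = 0.175397 / 0.1 = 1.754.
ES = −(0.03%) + 3.35% × 1.754 = 5.846%.
On $300,000,000: 0.05846 × $300,000,000 = $17,538,000.

$17,540,000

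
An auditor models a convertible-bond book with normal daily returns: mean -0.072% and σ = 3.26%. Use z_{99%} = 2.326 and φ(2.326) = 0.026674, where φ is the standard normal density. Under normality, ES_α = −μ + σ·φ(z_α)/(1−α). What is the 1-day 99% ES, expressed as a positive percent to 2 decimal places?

Tail multiplier: φ(z)/(1−α) = 0.026674 / 0.01 = 2.667.
ES = −(-0.072%) + 3.26% × 2.667 = 8.766%.

8.77%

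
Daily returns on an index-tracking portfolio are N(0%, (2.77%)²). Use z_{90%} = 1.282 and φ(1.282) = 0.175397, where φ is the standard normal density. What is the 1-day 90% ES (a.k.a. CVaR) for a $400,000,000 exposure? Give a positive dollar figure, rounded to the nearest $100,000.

Tail multiplier: φ(z)/(1−α) = 0.175397 / 0.1 = 1.754.
ES = 2.77% × 1.754 = 4.859%.
On $400,000,000: 0.04859 × $400,000,000 = $19,436,000.

$19,400,000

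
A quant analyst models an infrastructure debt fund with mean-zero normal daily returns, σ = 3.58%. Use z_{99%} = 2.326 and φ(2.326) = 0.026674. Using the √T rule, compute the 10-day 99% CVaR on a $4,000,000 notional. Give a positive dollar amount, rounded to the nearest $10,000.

σ_{10d} = 3.58% × √10 = 11.321%.
ES multiplier = φ(z)/(1−α) = 0.026674/0.01 = 2.667.
ES = 11.321% × 2.667 = 30.193%; on $4,000,000: $1,207,720.

$1,210,000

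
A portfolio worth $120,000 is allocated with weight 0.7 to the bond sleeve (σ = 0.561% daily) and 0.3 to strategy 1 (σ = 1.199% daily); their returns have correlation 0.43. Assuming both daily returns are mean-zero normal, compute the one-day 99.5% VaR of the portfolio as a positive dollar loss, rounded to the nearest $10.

$1,970

σ_p² = 0.7²·0.561² + 0.3²·1.199² + 2·0.43·0.7·0.3·0.561·1.199 = 0.4051 (%²).
σ_p = √0.4051 = 0.636%.
At 99.5%, z = 2.576.
VaR = 2.576 × 0.636% = 1.638%; on $120,000 that is $1,966.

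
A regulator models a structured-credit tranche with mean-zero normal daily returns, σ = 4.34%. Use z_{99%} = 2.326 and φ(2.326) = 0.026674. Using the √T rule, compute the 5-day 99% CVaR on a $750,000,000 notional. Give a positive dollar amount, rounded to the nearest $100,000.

$194,100,000

σ_{5d} = 4.34% × √5 = 9.705%.
ES multiplier = φ(z)/(1−α) = 0.026674/0.01 = 2.667.
ES = 9.705% × 2.667 = 25.883%; on $750,000,000: $194,122,500.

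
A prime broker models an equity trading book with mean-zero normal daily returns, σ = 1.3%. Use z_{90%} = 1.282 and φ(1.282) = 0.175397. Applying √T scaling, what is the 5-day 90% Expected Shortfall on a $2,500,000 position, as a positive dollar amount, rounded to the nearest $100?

$127,500

σ_{5d} = 1.3% × √5 = 2.907%.
ES multiplier = φ(z)/(1−α) = 0.175397/0.1 = 1.754.
ES = 2.907% × 1.754 = 5.099%; on $2,500,000: $127,475.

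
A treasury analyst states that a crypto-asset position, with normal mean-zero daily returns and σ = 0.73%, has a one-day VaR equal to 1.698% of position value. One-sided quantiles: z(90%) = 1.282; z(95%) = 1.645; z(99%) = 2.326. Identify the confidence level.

Implied z = VaR/σ = 1.698 / 0.73 = 2.326.
This matches z(99%) = 2.326.

99%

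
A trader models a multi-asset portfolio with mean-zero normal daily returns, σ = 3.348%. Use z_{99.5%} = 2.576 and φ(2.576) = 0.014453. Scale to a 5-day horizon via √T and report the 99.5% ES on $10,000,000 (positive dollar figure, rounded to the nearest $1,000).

$2,164,000

σ_{5d} = 3.348% × √5 = 7.486%.
ES multiplier = φ(z)/(1−α) = 0.014453/0.005 = 2.891.
ES = 7.486% × 2.891 = 21.642%; on $10,000,000: $2,164,200.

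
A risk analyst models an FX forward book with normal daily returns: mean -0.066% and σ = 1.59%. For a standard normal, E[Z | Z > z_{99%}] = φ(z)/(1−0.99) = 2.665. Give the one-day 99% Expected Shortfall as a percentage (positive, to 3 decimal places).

ES = −(-0.066%) + 1.59% × 2.665 = 4.303%.

4.303%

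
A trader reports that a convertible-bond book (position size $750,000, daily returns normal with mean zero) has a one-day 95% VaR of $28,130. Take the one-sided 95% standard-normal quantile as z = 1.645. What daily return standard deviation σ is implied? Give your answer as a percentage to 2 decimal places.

2.28%

VaR as a fraction: $28,130 / $750,000 = 3.751%.
σ = VaR / z = 3.751% / 1.645 = 2.280%.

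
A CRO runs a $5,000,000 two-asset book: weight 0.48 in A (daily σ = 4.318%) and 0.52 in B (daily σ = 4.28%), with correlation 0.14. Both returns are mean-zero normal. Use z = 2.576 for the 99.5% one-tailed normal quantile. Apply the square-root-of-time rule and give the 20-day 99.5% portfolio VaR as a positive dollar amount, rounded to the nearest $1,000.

σ_p = √(0.48²·4.318² + 0.52²·4.28² + 2·0.14·0.48·0.52·4.318·4.28) = 3.247%.
σ_{20d} = 3.247% × √20 = 14.521%.
VaR = 2.576 × 14.521% = 37.406%; on $5,000,000 that is $1,870,300.

$1,870,000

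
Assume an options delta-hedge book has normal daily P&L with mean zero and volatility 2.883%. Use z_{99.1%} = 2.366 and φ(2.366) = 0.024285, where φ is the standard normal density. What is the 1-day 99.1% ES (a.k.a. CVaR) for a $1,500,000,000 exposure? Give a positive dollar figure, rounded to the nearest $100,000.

Tail multiplier: φ(z)/(1−α) = 0.024285 / 0.009 = 2.698.
ES = 2.883% × 2.698 = 7.778%.
On $1,500,000,000: 0.07778 × $1,500,000,000 = $116,670,000.

$116,700,000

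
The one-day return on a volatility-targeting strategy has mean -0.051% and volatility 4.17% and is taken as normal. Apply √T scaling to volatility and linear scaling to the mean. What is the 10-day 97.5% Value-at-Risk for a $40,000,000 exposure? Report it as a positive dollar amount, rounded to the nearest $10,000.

At 97.5%, z = 1.960.
σ_{10d} = 4.17% × √10 = 13.187%; μ_{10d} = 10 × -0.051% = -0.510%.
VaR = −(-0.510%) + 1.960 × 13.187% = 26.357%.
On $40,000,000: 0.26357 × $40,000,000 = $10,542,800.

$10,540,000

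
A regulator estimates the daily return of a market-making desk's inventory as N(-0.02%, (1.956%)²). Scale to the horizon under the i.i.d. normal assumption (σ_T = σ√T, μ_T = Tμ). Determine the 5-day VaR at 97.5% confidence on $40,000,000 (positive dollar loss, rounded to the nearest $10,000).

At 97.5%, z = 1.960.
σ_{5d} = 1.956% × √5 = 4.374%; μ_{5d} = 5 × -0.02% = -0.100%.
VaR = −(-0.100%) + 1.960 × 4.374% = 8.673%.
On $40,000,000: 0.08673 × $40,000,000 = $3,469,200.

$3,470,000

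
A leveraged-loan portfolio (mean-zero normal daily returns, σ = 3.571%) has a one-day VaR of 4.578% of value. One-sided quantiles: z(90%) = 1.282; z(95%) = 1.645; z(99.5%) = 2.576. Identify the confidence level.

Implied z = VaR/σ = 4.578 / 3.571 = 1.282.
This matches z(90%) = 1.282.

90%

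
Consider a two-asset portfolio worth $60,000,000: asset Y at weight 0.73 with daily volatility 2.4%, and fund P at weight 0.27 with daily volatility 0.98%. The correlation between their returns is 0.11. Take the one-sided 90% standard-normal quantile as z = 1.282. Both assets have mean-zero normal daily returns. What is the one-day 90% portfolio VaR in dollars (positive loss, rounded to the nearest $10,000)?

$1,380,000

σ_p² = 0.73²·2.4² + 0.27²·0.98² + 2·0.11·0.73·0.27·2.4·0.98 = 3.2415 (%²).
σ_p = √3.2415 = 1.800%.
VaR = 1.282 × 1.800% = 2.308%; on $60,000,000 that is $1,384,800.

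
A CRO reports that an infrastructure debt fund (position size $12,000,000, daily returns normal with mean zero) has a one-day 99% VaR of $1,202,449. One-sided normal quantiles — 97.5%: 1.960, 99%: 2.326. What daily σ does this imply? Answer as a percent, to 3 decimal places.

VaR as a fraction: $1,202,449 / $12,000,000 = 10.020%.
σ = VaR / z = 10.020% / 2.326 = 4.308%.

4.308%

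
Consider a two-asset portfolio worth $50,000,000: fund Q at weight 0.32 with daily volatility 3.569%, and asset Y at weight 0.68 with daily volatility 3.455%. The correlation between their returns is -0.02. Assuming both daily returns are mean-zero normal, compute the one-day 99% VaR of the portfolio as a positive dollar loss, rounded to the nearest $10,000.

σ_p² = 0.32²·3.569² + 0.68²·3.455² + 2·-0.02·0.32·0.68·3.569·3.455 = 6.7167 (%²).
σ_p = √6.7167 = 2.592%.
At 99%, z = 2.326.
VaR = 2.326 × 2.592% = 6.029%; on $50,000,000 that is $3,014,500.

$3,010,000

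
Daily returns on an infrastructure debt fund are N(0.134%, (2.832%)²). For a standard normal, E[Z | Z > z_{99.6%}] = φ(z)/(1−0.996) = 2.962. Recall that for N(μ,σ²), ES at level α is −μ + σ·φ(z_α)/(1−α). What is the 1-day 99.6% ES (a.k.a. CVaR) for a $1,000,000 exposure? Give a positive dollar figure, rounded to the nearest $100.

$82,500

ES = −(0.134%) + 2.832% × 2.962 = 8.254%.
On $1,000,000: 0.08254 × $1,000,000 = $82,540.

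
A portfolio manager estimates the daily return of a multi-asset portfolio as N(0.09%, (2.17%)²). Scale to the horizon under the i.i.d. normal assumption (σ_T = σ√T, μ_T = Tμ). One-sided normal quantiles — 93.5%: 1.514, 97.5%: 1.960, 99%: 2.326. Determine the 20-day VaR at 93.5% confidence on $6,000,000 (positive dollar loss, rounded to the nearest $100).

σ_{20d} = 2.17% × √20 = 9.705%; μ_{20d} = 20 × 0.09% = 1.800%.
VaR = −(1.800%) + 1.514 × 9.705% = 12.893%.
On $6,000,000: 0.12893 × $6,000,000 = $773,580.

$773,600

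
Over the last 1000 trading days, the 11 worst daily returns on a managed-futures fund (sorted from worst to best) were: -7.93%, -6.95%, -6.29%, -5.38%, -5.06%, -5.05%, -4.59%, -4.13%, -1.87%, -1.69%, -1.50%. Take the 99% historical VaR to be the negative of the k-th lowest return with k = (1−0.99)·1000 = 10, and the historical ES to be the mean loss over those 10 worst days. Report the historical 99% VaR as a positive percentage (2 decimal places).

k = 10; the 10th lowest return is -1.69%, so VaR = 1.69%.

1.69%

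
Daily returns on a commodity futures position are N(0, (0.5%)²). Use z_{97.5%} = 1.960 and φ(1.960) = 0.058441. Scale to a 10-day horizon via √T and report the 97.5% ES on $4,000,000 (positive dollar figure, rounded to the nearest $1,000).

σ_{10d} = 0.5% × √10 = 1.581%.
ES multiplier = φ(z)/(1−α) = 0.058441/0.025 = 2.338.
ES = 1.581% × 2.338 = 3.696%; on $4,000,000: $147,840.

$148,000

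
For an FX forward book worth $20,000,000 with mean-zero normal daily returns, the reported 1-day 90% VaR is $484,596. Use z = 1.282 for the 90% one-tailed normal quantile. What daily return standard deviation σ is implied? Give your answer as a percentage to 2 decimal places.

1.89%

VaR as a fraction: $484,596 / $20,000,000 = 2.423%.
σ = VaR / z = 2.423% / 1.282 = 1.890%.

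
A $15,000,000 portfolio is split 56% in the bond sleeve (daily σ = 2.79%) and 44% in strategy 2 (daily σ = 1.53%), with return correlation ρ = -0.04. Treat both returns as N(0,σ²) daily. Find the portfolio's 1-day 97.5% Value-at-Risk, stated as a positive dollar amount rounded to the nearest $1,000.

σ_p² = 0.56²·2.79² + 0.44²·1.53² + 2·-0.04·0.56·0.44·2.79·1.53 = 2.8101 (%²).
σ_p = √2.8101 = 1.676%.
At 97.5%, z = 1.960.
VaR = 1.960 × 1.676% = 3.285%; on $15,000,000 that is $492,750.

$493,000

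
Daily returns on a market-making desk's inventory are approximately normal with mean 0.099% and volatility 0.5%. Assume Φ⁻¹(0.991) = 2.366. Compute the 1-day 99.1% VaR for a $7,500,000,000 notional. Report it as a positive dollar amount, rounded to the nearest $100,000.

VaR = −μ + z·σ = −(0.099%) + 2.366 × 0.5% = 1.084%.
On $7,500,000,000: 0.01084 × $7,500,000,000 = $81,300,000.

$81,300,000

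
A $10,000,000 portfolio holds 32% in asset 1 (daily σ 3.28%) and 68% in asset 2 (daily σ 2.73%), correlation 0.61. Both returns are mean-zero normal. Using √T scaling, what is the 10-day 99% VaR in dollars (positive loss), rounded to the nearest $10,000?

$1,940,000

σ_p = √(0.32²·3.28² + 0.68²·2.73² + 2·0.61·0.32·0.68·3.28·2.73) = 2.632%.
σ_{10d} = 2.632% × √10 = 8.323%.
z(99%) = 2.326.
VaR = 2.326 × 8.323% = 19.359%; on $10,000,000 that is $1,935,900.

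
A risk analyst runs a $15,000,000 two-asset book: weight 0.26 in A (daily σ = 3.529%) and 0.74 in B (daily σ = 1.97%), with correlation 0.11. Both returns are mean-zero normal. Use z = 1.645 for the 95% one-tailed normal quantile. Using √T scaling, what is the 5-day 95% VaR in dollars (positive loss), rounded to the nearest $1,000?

σ_p = √(0.26²·3.529² + 0.74²·1.97² + 2·0.11·0.26·0.74·3.529·1.97) = 1.806%.
σ_{5d} = 1.806% × √5 = 4.038%.
VaR = 1.645 × 4.038% = 6.643%; on $15,000,000 that is $996,450.

$996,000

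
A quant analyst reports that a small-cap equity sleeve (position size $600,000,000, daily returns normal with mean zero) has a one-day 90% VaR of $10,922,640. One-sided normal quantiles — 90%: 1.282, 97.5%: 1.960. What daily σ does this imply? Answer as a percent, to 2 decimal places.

VaR as a fraction: $10,922,640 / $600,000,000 = 1.820%.
σ = VaR / z = 1.820% / 1.282 = 1.420%.

1.42%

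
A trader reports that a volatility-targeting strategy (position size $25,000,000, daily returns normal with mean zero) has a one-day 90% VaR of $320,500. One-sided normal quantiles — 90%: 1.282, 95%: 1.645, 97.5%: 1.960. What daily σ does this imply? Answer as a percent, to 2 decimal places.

1.00%

VaR as a fraction: $320,500 / $25,000,000 = 1.282%.
σ = VaR / z = 1.282% / 1.282 = 1.000%.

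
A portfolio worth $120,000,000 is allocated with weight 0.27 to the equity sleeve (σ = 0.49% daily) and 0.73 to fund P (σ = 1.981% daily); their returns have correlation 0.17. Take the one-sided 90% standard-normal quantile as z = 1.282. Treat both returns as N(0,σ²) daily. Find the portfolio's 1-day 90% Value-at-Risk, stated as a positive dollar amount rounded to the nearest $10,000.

σ_p² = 0.27²·0.49² + 0.73²·1.981² + 2·0.17·0.27·0.73·0.49·1.981 = 2.1738 (%²).
σ_p = √2.1738 = 1.474%.
VaR = 1.282 × 1.474% = 1.890%; on $120,000,000 that is $2,268,000.

$2,270,000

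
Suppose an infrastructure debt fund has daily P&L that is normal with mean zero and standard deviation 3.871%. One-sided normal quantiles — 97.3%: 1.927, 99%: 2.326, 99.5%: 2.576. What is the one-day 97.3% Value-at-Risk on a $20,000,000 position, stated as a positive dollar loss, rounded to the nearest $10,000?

VaR = z·σ = 1.927 × 3.871% = 7.459%.
On $20,000,000: 0.07459 × $20,000,000 = $1,491,800.

$1,490,000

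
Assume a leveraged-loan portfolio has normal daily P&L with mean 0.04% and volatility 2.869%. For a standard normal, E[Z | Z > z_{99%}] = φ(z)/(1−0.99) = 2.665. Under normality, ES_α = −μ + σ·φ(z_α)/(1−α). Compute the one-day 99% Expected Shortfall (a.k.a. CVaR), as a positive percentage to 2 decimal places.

ES = −(0.04%) + 2.869% × 2.665 = 7.606%.

7.61%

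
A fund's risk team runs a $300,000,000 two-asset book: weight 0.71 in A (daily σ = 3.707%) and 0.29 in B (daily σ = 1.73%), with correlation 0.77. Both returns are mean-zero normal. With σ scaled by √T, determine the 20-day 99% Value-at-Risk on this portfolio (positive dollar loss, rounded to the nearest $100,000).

σ_p = √(0.71²·3.707² + 0.29²·1.73² + 2·0.77·0.71·0.29·3.707·1.73) = 3.035%.
σ_{20d} = 3.035% × √20 = 13.573%.
z(99%) = 2.326.
VaR = 2.326 × 13.573% = 31.571%; on $300,000,000 that is $94,713,000.

$94,700,000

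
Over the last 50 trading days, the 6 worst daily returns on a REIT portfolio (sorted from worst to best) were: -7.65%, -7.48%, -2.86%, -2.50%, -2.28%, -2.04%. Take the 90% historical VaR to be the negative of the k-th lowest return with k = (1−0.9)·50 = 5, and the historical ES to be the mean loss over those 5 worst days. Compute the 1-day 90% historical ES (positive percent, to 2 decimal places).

4.55%

The 5 worst returns sum to -22.77%.
ES = −(-22.77%) / 5 = 4.554% ≈ 4.55%.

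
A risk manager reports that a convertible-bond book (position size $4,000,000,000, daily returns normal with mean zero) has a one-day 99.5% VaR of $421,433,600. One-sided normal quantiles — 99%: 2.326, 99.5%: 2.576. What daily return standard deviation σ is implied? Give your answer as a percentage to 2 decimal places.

VaR as a fraction: $421,433,600 / $4,000,000,000 = 10.536%.
σ = VaR / z = 10.536% / 2.576 = 4.090%.

4.09%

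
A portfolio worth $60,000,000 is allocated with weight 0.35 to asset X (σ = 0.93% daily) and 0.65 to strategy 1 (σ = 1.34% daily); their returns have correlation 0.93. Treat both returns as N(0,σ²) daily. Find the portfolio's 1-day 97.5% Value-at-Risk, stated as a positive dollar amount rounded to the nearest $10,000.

$1,390,000

σ_p² = 0.35²·0.93² + 0.65²·1.34² + 2·0.93·0.35·0.65·0.93·1.34 = 1.3919 (%²).
σ_p = √1.3919 = 1.180%.
At 97.5%, z = 1.960.
VaR = 1.960 × 1.180% = 2.313%; on $60,000,000 that is $1,387,800.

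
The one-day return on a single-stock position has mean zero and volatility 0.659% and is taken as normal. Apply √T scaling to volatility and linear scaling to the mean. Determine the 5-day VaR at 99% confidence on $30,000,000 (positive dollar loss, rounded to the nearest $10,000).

$1,030,000

At 99%, z = 2.326.
σ_{5d} = 0.659% × √5 = 1.474%.
VaR = 2.326 × 1.474% = 3.429%.
On $30,000,000: 0.03429 × $30,000,000 = $1,028,700.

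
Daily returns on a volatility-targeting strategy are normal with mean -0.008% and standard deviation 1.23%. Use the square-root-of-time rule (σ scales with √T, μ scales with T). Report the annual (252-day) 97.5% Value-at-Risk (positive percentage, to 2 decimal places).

At 97.5%, z = 1.960.
σ_{252d} = 1.23% × √252 = 19.526%; μ_{252d} = 252 × -0.008% = -2.016%.
VaR = −(-2.016%) + 1.960 × 19.526% = 40.287%.

40.29%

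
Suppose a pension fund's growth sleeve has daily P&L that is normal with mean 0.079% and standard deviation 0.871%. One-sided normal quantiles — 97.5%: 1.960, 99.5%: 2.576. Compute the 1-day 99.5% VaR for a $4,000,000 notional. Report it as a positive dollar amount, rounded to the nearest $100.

$86,600

VaR = −μ + z·σ = −(0.079%) + 2.576 × 0.871% = 2.165%.
On $4,000,000: 0.02165 × $4,000,000 = $86,600.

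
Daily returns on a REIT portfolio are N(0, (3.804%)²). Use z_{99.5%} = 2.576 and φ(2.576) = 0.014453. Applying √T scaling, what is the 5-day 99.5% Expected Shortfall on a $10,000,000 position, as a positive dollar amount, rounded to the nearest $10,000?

$2,460,000

σ_{5d} = 3.804% × √5 = 8.506%.
ES multiplier = φ(z)/(1−α) = 0.014453/0.005 = 2.891.
ES = 8.506% × 2.891 = 24.591%; on $10,000,000: $2,459,100.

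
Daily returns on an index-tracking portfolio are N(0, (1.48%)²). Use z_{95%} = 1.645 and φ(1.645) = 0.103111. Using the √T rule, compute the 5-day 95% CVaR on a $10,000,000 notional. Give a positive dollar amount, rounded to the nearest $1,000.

$682,000

σ_{5d} = 1.48% × √5 = 3.309%.
ES multiplier = φ(z)/(1−α) = 0.103111/0.05 = 2.062.
ES = 3.309% × 2.062 = 6.823%; on $10,000,000: $682,300.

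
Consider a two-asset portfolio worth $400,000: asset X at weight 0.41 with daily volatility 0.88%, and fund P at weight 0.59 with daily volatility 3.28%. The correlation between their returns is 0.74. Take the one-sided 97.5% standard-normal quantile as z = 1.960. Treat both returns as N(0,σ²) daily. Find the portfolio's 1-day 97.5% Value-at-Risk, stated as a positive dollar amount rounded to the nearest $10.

$17,370

σ_p² = 0.41²·0.88² + 0.59²·3.28² + 2·0.74·0.41·0.59·0.88·3.28 = 4.9085 (%²).
σ_p = √4.9085 = 2.216%.
VaR = 1.960 × 2.216% = 4.343%; on $400,000 that is $17,372.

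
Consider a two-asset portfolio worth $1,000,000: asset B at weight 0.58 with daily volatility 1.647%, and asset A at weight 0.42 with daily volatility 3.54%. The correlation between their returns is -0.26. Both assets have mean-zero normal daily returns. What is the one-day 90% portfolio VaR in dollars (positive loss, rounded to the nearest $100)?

$19,800

σ_p² = 0.58²·1.647² + 0.42²·3.54² + 2·-0.26·0.58·0.42·1.647·3.54 = 2.3846 (%²).
σ_p = √2.3846 = 1.544%.
At 90%, z = 1.282.
VaR = 1.282 × 1.544% = 1.979%; on $1,000,000 that is $19,790.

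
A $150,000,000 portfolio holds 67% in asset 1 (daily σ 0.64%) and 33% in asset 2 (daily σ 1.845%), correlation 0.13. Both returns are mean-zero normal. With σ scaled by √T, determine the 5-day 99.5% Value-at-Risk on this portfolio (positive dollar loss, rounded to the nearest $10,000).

σ_p = √(0.67²·0.64² + 0.33²·1.845² + 2·0.13·0.67·0.33·0.64·1.845) = 0.789%.
σ_{5d} = 0.789% × √5 = 1.764%.
z(99.5%) = 2.576.
VaR = 2.576 × 1.764% = 4.544%; on $150,000,000 that is $6,816,000.

$6,820,000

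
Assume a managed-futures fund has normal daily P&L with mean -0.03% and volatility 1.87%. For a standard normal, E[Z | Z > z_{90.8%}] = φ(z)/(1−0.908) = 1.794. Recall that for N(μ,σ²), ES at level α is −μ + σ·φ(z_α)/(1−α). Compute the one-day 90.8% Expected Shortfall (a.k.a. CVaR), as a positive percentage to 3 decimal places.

3.385%

ES = −(-0.03%) + 1.87% × 1.794 = 3.385%.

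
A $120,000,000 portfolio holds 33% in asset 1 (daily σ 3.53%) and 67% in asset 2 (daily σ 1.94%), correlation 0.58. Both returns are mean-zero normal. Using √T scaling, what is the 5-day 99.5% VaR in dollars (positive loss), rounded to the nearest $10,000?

σ_p = √(0.33²·3.53² + 0.67²·1.94² + 2·0.58·0.33·0.67·3.53·1.94) = 2.192%.
σ_{5d} = 2.192% × √5 = 4.901%.
z(99.5%) = 2.576.
VaR = 2.576 × 4.901% = 12.625%; on $120,000,000 that is $15,150,000.

$15,150,000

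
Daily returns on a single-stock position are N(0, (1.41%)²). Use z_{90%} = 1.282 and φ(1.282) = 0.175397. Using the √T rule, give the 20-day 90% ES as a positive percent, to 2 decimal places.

σ_{20d} = 1.41% × √20 = 6.306%.
ES multiplier = φ(z)/(1−α) = 0.175397/0.1 = 1.754.
ES = 6.306% × 1.754 = 11.061%.

11.06%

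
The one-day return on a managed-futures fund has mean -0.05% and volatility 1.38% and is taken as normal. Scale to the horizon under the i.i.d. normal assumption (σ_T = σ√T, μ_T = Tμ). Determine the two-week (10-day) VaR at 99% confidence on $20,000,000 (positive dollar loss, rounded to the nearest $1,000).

$2,130,000

At 99%, z = 2.326.
σ_{10d} = 1.38% × √10 = 4.364%; μ_{10d} = 10 × -0.05% = -0.500%.
VaR = −(-0.500%) + 2.326 × 4.364% = 10.651%.
On $20,000,000: 0.10651 × $20,000,000 = $2,130,200.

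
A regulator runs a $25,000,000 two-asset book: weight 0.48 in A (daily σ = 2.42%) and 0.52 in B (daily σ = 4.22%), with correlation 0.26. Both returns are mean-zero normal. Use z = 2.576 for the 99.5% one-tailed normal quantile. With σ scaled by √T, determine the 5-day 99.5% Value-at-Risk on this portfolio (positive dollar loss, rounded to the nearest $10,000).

σ_p = √(0.48²·2.42² + 0.52²·4.22² + 2·0.26·0.48·0.52·2.42·4.22) = 2.737%.
σ_{5d} = 2.737% × √5 = 6.120%.
VaR = 2.576 × 6.120% = 15.765%; on $25,000,000 that is $3,941,250.

$3,940,000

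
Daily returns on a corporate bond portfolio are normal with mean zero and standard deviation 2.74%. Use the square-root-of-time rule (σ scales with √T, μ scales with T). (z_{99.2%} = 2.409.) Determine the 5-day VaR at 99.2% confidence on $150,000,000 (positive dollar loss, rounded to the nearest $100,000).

σ_{5d} = 2.74% × √5 = 6.127%.
VaR = 2.409 × 6.127% = 14.760%.
On $150,000,000: 0.14760 × $150,000,000 = $22,140,000.

$22,100,000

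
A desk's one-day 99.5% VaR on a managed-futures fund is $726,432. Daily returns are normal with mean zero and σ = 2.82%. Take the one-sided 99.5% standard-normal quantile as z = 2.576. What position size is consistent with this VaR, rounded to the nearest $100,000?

$10,000,000

VaR as a fraction of value: z·σ = 2.576 × 2.82% = 7.26432%.
Position = $726,432 / 0.0726432 = $10,000,000.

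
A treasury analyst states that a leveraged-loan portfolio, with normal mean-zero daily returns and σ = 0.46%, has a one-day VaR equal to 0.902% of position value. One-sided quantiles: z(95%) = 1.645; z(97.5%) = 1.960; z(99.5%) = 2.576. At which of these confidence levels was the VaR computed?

97.5%

Implied z = VaR/σ = 0.902 / 0.46 = 1.961.
This matches z(97.5%) = 1.960.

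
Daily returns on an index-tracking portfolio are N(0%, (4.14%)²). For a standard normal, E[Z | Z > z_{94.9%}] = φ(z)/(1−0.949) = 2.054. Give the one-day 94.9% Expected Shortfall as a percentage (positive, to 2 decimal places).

ES = 4.14% × 2.054 = 8.504%.

8.50%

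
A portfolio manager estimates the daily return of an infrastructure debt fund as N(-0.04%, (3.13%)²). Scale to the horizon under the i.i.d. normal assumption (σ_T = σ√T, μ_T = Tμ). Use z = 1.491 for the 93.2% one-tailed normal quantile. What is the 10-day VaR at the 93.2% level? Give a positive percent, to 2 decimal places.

15.16%

σ_{10d} = 3.13% × √10 = 9.898%; μ_{10d} = 10 × -0.04% = -0.400%.
VaR = −(-0.400%) + 1.491 × 9.898% = 15.158%.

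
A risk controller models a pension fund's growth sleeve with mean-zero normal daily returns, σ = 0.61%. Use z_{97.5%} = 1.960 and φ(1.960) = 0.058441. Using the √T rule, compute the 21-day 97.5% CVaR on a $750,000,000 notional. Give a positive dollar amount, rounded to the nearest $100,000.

σ_{21d} = 0.61% × √21 = 2.795%.
ES multiplier = φ(z)/(1−α) = 0.058441/0.025 = 2.338.
ES = 2.795% × 2.338 = 6.535%; on $750,000,000: $49,012,500.

$49,000,000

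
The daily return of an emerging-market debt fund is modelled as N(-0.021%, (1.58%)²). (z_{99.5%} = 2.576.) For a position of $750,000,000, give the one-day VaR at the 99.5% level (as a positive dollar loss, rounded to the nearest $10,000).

VaR = −μ + z·σ = −(-0.021%) + 2.576 × 1.58% = 4.091%.
On $750,000,000: 0.04091 × $750,000,000 = $30,682,500.

$30,680,000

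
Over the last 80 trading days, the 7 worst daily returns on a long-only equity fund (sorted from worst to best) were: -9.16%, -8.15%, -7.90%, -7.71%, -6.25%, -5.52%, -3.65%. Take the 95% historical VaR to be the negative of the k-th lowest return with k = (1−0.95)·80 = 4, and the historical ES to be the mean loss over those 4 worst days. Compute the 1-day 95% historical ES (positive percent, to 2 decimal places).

8.23%

The 4 worst returns sum to -32.92%.
ES = −(-32.92%) / 4 = 8.23%.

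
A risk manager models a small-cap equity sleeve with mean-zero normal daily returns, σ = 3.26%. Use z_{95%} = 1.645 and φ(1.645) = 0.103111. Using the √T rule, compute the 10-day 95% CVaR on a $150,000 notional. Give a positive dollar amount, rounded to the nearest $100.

σ_{10d} = 3.26% × √10 = 10.309%.
ES multiplier = φ(z)/(1−α) = 0.103111/0.05 = 2.062.
ES = 10.309% × 2.062 = 21.257%; on $150,000: $31,886.

$31,900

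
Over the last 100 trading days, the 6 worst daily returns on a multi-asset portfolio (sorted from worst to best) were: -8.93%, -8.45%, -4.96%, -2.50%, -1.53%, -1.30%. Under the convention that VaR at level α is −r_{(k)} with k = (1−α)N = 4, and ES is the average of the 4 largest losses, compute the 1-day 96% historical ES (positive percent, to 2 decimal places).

The 4 worst returns sum to -24.84%.
ES = −(-24.84%) / 4 = 6.21%.

6.21%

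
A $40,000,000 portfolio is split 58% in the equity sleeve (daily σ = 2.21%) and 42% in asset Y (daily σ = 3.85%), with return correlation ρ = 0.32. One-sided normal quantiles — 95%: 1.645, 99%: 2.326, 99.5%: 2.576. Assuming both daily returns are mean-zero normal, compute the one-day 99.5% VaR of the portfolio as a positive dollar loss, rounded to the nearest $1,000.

$2,435,000

σ_p² = 0.58²·2.21² + 0.42²·3.85² + 2·0.32·0.58·0.42·2.21·3.85 = 5.5842 (%²).
σ_p = √5.5842 = 2.363%.
VaR = 2.576 × 2.363% = 6.087%; on $40,000,000 that is $2,434,800.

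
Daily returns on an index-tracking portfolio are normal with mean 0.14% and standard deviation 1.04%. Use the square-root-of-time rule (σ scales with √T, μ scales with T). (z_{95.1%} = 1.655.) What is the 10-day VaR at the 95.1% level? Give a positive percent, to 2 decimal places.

σ_{10d} = 1.04% × √10 = 3.289%; μ_{10d} = 10 × 0.14% = 1.400%.
VaR = −(1.400%) + 1.655 × 3.289% = 4.043%.

4.04%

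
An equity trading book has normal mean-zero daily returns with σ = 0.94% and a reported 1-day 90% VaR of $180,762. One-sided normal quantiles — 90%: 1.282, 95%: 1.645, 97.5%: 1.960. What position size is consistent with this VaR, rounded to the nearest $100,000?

VaR as a fraction of value: z·σ = 1.282 × 0.94% = 1.20508%.
Position = $180,762 / 0.0120508 = $15,000,000.

$15,000,000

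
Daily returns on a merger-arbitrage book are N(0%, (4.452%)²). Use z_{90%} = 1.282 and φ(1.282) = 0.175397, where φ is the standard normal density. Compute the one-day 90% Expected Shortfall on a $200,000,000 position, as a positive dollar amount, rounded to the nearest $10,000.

Tail multiplier: φ(z)/(1−α) = 0.175397 / 0.1 = 1.754.
ES = 4.452% × 1.754 = 7.809%.
On $200,000,000: 0.07809 × $200,000,000 = $15,618,000.

$15,620,000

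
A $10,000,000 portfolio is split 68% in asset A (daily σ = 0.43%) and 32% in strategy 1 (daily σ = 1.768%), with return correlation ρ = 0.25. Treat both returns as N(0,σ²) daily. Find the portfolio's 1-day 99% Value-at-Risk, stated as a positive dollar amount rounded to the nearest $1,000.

$163,000

σ_p² = 0.68²·0.43² + 0.32²·1.768² + 2·0.25·0.68·0.32·0.43·1.768 = 0.4883 (%²).
σ_p = √0.4883 = 0.699%.
At 99%, z = 2.326.
VaR = 2.326 × 0.699% = 1.626%; on $10,000,000 that is $162,600.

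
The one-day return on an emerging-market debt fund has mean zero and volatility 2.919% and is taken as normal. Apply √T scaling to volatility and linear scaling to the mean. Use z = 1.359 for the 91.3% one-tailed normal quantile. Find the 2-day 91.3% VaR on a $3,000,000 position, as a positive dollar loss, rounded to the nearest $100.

$168,300

σ_{2d} = 2.919% × √2 = 4.128%.
VaR = 1.359 × 4.128% = 5.610%.
On $3,000,000: 0.05610 × $3,000,000 = $168,300.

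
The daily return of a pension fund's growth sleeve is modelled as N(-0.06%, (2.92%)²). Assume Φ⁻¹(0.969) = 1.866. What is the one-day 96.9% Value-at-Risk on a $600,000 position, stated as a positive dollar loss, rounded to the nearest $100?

VaR = −μ + z·σ = −(-0.06%) + 1.866 × 2.92% = 5.509%.
On $600,000: 0.05509 × $600,000 = $33,054.

$33,100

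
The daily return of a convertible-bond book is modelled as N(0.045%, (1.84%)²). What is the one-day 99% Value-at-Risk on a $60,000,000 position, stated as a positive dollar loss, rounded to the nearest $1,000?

At 99% one-sided, z = 2.326.
VaR = −μ + z·σ = −(0.045%) + 2.326 × 1.84% = 4.235%.
On $60,000,000: 0.04235 × $60,000,000 = $2,541,000.

$2,541,000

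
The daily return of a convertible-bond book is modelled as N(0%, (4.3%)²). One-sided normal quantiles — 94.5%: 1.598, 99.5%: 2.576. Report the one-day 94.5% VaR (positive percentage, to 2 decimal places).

VaR = z·σ = 1.598 × 4.3% = 6.871%.

6.87%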